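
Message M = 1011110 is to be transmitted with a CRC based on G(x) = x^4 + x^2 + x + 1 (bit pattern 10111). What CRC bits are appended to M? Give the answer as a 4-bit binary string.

1110

Append 4 zeros: 10111100000. Divide by 10111 (XOR where the leading bit is 1):
  pos 0: 10111 XOR 10111 = 00000
  pos 5: 10000 XOR 10111 = 00111
Remainder (last 4 bits) = 1110. This is the CRC / FCS.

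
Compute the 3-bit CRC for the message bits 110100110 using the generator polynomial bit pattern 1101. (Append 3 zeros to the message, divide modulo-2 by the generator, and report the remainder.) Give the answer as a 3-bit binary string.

100

Append 3 zeros: 110100110000. Divide by 1101 (XOR where the leading bit is 1):
  pos 0: 1101 XOR 1101 = 0000
  pos 6: 1100 XOR 1101 = 0001
Remainder (last 3 bits) = 100. This is the CRC / FCS.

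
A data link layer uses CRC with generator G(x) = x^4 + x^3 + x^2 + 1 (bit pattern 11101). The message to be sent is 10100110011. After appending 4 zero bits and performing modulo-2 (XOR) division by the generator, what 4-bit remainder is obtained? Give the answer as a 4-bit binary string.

1010

Append 4 zeros: 101001100110000. Divide by 11101 (XOR where the leading bit is 1):
  pos 0: 10100 XOR 11101 = 01001
  pos 1: 10011 XOR 11101 = 01110
  pos 2: 11101 XOR 11101 = 00000
  pos 9: 11000 XOR 11101 = 00101
Remainder (last 4 bits) = 1010. This is the CRC / FCS.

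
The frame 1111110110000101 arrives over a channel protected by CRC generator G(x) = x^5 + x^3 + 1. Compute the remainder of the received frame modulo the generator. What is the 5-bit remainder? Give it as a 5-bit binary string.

00000

Modulo-2 division of 1111110110000101 by 101001:
  pos 0: 111111 XOR 101001 = 010110
  pos 1: 101100 XOR 101001 = 000101
  pos 4: 101110 XOR 101001 = 000111
  pos 7: 111000 XOR 101001 = 010001
  pos 8: 100011 XOR 101001 = 001010
  pos 10: 101001 XOR 101001 = 000000
Remainder = 00000 (zero — the frame passes the CRC check).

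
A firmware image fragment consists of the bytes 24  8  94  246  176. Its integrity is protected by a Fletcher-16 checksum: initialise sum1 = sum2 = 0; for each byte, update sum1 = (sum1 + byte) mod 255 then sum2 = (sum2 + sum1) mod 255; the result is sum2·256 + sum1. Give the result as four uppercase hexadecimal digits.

5226

Running sums (mod 255):
  after byte 0 (24): sum1=24, sum2=24
  after byte 1 (8): sum1=32, sum2=56
  after byte 2 (94): sum1=126, sum2=182
  after byte 3 (246): sum1=117, sum2=44
  after byte 4 (176): sum1=38, sum2=82
Checksum = sum2·256 + sum1 = 82·256 + 38 = 21030 = 0x5226.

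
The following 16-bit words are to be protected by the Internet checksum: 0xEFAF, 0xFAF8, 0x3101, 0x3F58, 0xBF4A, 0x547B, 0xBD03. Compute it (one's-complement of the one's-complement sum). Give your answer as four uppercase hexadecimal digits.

One's-complement addition (fold any carry out of bit 15 back into bit 0):
  0xEFAF + 0xFAF8 = 0x1EAA7 → wrap carry → 0xEAA8
  0xEAA8 + 0x3101 = 0x11BA9 → wrap carry → 0x1BAA
  0x1BAA + 0x3F58 = 0x05B02
  0x5B02 + 0xBF4A = 0x11A4C → wrap carry → 0x1A4D
  0x1A4D + 0x547B = 0x06EC8
  0x6EC8 + 0xBD03 = 0x12BCB → wrap carry → 0x2BCC
One's-complement sum = 0x2BCC.
Checksum = ~0x2BCC & 0xFFFF = 0xD433.

D433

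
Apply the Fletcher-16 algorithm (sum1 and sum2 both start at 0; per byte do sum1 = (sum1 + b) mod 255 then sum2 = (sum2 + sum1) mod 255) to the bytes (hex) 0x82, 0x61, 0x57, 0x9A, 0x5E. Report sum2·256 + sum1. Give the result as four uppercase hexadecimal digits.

AB34

Running sums (mod 255):
  after byte 0 (0x82): sum1=130, sum2=130
  after byte 1 (0x61): sum1=227, sum2=102
  after byte 2 (0x57): sum1=59, sum2=161
  after byte 3 (0x9A): sum1=213, sum2=119
  after byte 4 (0x5E): sum1=52, sum2=171
Checksum = sum2·256 + sum1 = 171·256 + 52 = 43828 = 0xAB34.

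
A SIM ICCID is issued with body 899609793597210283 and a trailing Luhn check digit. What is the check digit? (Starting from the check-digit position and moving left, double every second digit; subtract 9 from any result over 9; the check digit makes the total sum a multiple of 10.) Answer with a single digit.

6

Partial digits right→left: 3 8 2 0 1 2 7 9 5 3 9 7 9 0 6 9 9 8
Double every second digit counting from the check-digit position (so the 1st, 3rd, 5th, ... of the partial from the right).
  doubled (with −9 where >9): 6 4 2 5 1 9 9 3 9 → sum 48
  kept as-is: 8 0 2 9 3 7 0 9 8 → sum 46
Total = 48 + 46 = 94.
Check digit = (10 − (94 mod 10)) mod 10 = 6.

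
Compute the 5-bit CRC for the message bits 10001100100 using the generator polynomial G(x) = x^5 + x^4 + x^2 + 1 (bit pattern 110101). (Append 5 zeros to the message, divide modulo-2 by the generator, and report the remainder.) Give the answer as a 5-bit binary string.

Append 5 zeros: 1000110010000000. Divide by 110101 (XOR where the leading bit is 1):
  pos 0: 100011 XOR 110101 = 010110
  pos 1: 101100 XOR 110101 = 011001
  pos 2: 110010 XOR 110101 = 000111
  pos 5: 111100 XOR 110101 = 001001
  pos 7: 100100 XOR 110101 = 010001
  pos 8: 100010 XOR 110101 = 010111
  pos 9: 101110 XOR 110101 = 011011
  pos 10: 110110 XOR 110101 = 000011
Remainder (last 5 bits) = 00011. This is the CRC / FCS.

00011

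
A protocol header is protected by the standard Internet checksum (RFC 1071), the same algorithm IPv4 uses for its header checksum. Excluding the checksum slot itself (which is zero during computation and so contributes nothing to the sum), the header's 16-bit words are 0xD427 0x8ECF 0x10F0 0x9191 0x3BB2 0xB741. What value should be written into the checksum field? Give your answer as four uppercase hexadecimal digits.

0793

One's-complement addition (fold any carry out of bit 15 back into bit 0):
  0xD427 + 0x8ECF = 0x162F6 → wrap carry → 0x62F7
  0x62F7 + 0x10F0 = 0x073E7
  0x73E7 + 0x9191 = 0x10578 → wrap carry → 0x0579
  0x0579 + 0x3BB2 = 0x0412B
  0x412B + 0xB741 = 0x0F86C
One's-complement sum = 0xF86C.
Checksum = ~0xF86C & 0xFFFF = 0x0793.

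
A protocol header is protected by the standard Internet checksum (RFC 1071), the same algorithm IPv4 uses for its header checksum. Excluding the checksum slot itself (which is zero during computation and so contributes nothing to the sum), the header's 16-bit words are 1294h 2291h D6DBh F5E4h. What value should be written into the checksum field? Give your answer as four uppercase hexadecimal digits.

One's-complement addition (fold any carry out of bit 15 back into bit 0):
  0x1294 + 0x2291 = 0x03525
  0x3525 + 0xD6DB = 0x10C00 → wrap carry → 0x0C01
  0x0C01 + 0xF5E4 = 0x101E5 → wrap carry → 0x01E6
One's-complement sum = 0x01E6.
Checksum = ~0x01E6 & 0xFFFF = 0xFE19.

FE19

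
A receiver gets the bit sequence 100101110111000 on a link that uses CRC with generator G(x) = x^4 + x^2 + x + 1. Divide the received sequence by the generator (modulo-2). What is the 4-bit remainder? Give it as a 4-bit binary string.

0000

Modulo-2 division of 100101110111000 by 10111:
  pos 0: 10010 XOR 10111 = 00101
  pos 2: 10111 XOR 10111 = 00000
  pos 7: 10111 XOR 10111 = 00000
Remainder = 0000 (zero — the frame passes the CRC check).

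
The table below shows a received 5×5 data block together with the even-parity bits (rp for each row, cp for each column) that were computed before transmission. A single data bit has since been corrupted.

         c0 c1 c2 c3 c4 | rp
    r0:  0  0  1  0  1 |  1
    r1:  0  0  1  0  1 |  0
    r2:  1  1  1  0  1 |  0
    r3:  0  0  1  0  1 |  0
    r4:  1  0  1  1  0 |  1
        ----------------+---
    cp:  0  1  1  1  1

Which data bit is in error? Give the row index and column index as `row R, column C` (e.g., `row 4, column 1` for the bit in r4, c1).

Recompute each row's even parity and compare to rp:
  r0: data parity 0, sent rp 1 → mismatch
  r1: data parity 0, sent rp 0 → ok
  r2: data parity 0, sent rp 0 → ok
  r3: data parity 0, sent rp 0 → ok
  r4: data parity 1, sent rp 1 → ok
Recompute each column's even parity and compare to cp:
  c0: data parity 0, sent cp 0 → ok
  c1: data parity 1, sent cp 1 → ok
  c2: data parity 1, sent cp 1 → ok
  c3: data parity 1, sent cp 1 → ok
  c4: data parity 0, sent cp 1 → mismatch
Exactly one row (r0) and one column (c4) fail → the flipped bit is at their intersection.

row 0, column 4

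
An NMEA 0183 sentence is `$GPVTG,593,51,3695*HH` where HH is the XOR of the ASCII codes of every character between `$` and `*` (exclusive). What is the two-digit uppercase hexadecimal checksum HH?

XOR the ASCII codes of the payload characters:
  'G' = 0x47 → acc = 0x47
  'P' = 0x50 → acc = 0x17
  'V' = 0x56 → acc = 0x41
  'T' = 0x54 → acc = 0x15
  'G' = 0x47 → acc = 0x52
  ',' = 0x2C → acc = 0x7E
  '5' = 0x35 → acc = 0x4B
  '9' = 0x39 → acc = 0x72
  '3' = 0x33 → acc = 0x41
  ',' = 0x2C → acc = 0x6D
  '5' = 0x35 → acc = 0x58
  '1' = 0x31 → acc = 0x69
  ',' = 0x2C → acc = 0x45
  '3' = 0x33 → acc = 0x76
  '6' = 0x36 → acc = 0x40
  '9' = 0x39 → acc = 0x79
  '5' = 0x35 → acc = 0x4C
Checksum = 0x4C.

4C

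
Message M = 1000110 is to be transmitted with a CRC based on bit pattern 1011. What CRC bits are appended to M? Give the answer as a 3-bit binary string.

Append 3 zeros: 1000110000. Divide by 1011 (XOR where the leading bit is 1):
  pos 0: 1000 XOR 1011 = 0011
  pos 2: 1111 XOR 1011 = 0100
  pos 3: 1000 XOR 1011 = 0011
  pos 5: 1100 XOR 1011 = 0111
  pos 6: 1110 XOR 1011 = 0101
Remainder (last 3 bits) = 101. This is the CRC / FCS.

101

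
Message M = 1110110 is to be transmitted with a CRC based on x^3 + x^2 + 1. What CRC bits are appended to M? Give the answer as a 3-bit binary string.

011

Append 3 zeros: 1110110000. Divide by 1101 (XOR where the leading bit is 1):
  pos 0: 1110 XOR 1101 = 0011
  pos 2: 1111 XOR 1101 = 0010
  pos 4: 1000 XOR 1101 = 0101
  pos 5: 1010 XOR 1101 = 0111
  pos 6: 1110 XOR 1101 = 0011
Remainder (last 3 bits) = 011. This is the CRC / FCS.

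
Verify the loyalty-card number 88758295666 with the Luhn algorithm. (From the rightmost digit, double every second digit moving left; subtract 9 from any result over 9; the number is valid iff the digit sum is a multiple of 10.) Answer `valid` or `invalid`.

From the right, keep odd positions and double even positions (subtract 9 from any doubled value over 9):
  doubled (positions 2,4,...): 3 1 4 1 7 → sum 16
  kept (positions 1,3,...): 6 6 9 8 7 8 → sum 44
Total = 60.
60 mod 10 = 0, so the number is valid.

valid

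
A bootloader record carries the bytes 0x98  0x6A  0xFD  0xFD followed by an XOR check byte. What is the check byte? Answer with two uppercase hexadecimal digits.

F2

XOR the bytes together:
  start with 0x98
  0x98 ⊕ 0x6A = 0xF2
  0xF2 ⊕ 0xFD = 0x0F
  0x0F ⊕ 0xFD = 0xF2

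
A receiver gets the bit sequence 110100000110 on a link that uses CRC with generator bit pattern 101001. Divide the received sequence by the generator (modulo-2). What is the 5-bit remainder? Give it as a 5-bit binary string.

Modulo-2 division of 110100000110 by 101001:
  pos 0: 110100 XOR 101001 = 011101
  pos 1: 111010 XOR 101001 = 010011
  pos 2: 100110 XOR 101001 = 001111
  pos 4: 111101 XOR 101001 = 010100
  pos 5: 101001 XOR 101001 = 000000
Remainder = 00000 (zero — the frame passes the CRC check).

00000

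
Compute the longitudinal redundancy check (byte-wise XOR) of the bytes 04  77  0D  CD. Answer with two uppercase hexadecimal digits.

B3

XOR the bytes together:
  start with 0x04
  0x04 ⊕ 0x77 = 0x73
  0x73 ⊕ 0x0D = 0x7E
  0x7E ⊕ 0xCD = 0xB3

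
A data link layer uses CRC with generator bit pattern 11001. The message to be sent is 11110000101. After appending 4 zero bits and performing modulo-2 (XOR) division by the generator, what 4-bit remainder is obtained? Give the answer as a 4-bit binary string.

Append 4 zeros: 111100001010000. Divide by 11001 (XOR where the leading bit is 1):
  pos 0: 11110 XOR 11001 = 00111
  pos 2: 11100 XOR 11001 = 00101
  pos 4: 10101 XOR 11001 = 01100
  pos 5: 11000 XOR 11001 = 00001
  pos 9: 11000 XOR 11001 = 00001
Remainder (last 4 bits) = 0010. This is the CRC / FCS.

0010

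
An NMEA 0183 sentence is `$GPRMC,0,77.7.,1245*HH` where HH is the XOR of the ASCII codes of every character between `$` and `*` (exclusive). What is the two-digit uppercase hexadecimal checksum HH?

XOR the ASCII codes of the payload characters:
  'G' = 0x47 → acc = 0x47
  'P' = 0x50 → acc = 0x17
  'R' = 0x52 → acc = 0x45
  'M' = 0x4D → acc = 0x08
  'C' = 0x43 → acc = 0x4B
  ',' = 0x2C → acc = 0x67
  '0' = 0x30 → acc = 0x57
  ',' = 0x2C → acc = 0x7B
  '7' = 0x37 → acc = 0x4C
  '7' = 0x37 → acc = 0x7B
  '.' = 0x2E → acc = 0x55
  '7' = 0x37 → acc = 0x62
  '.' = 0x2E → acc = 0x4C
  ',' = 0x2C → acc = 0x60
  '1' = 0x31 → acc = 0x51
  '2' = 0x32 → acc = 0x63
  '4' = 0x34 → acc = 0x57
  '5' = 0x35 → acc = 0x62
Checksum = 0x62.

62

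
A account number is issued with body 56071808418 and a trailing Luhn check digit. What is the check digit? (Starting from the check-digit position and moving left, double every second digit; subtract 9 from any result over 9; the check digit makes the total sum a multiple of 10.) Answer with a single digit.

Partial digits right→left: 8 1 4 8 0 8 1 7 0 6 5
Double every second digit counting from the check-digit position (so the 1st, 3rd, 5th, ... of the partial from the right).
  doubled (with −9 where >9): 7 8 0 2 0 1 → sum 18
  kept as-is: 1 8 8 7 6 → sum 30
Total = 18 + 30 = 48.
Check digit = (10 − (48 mod 10)) mod 10 = 2.

2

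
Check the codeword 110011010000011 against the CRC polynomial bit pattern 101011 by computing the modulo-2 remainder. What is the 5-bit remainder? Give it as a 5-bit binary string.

00001

Modulo-2 division of 110011010000011 by 101011:
  pos 0: 110011 XOR 101011 = 011000
  pos 1: 110000 XOR 101011 = 011011
  pos 2: 110111 XOR 101011 = 011100
  pos 3: 111000 XOR 101011 = 010011
  pos 4: 100110 XOR 101011 = 001101
  pos 6: 110100 XOR 101011 = 011111
  pos 7: 111110 XOR 101011 = 010101
  pos 8: 101011 XOR 101011 = 000000
Remainder = 00001 (nonzero — an error is detected).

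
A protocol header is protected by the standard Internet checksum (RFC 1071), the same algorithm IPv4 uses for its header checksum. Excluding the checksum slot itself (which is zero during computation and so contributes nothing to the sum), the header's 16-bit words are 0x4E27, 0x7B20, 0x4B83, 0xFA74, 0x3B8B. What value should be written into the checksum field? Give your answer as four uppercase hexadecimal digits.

B534

One's-complement addition (fold any carry out of bit 15 back into bit 0):
  0x4E27 + 0x7B20 = 0x0C947
  0xC947 + 0x4B83 = 0x114CA → wrap carry → 0x14CB
  0x14CB + 0xFA74 = 0x10F3F → wrap carry → 0x0F40
  0x0F40 + 0x3B8B = 0x04ACB
One's-complement sum = 0x4ACB.
Checksum = ~0x4ACB & 0xFFFF = 0xB534.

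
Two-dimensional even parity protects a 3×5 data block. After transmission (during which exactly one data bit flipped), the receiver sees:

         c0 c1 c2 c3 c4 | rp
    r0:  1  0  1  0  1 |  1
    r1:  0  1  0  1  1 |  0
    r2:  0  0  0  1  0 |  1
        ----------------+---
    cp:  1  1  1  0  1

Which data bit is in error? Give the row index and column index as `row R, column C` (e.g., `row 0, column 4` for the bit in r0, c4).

Recompute each row's even parity and compare to rp:
  r0: data parity 1, sent rp 1 → ok
  r1: data parity 1, sent rp 0 → mismatch
  r2: data parity 1, sent rp 1 → ok
Recompute each column's even parity and compare to cp:
  c0: data parity 1, sent cp 1 → ok
  c1: data parity 1, sent cp 1 → ok
  c2: data parity 1, sent cp 1 → ok
  c3: data parity 0, sent cp 0 → ok
  c4: data parity 0, sent cp 1 → mismatch
Exactly one row (r1) and one column (c4) fail → the flipped bit is at their intersection.

row 1, column 4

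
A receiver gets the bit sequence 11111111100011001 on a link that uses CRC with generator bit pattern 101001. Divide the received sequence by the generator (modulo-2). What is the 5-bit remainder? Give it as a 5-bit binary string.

00000

Modulo-2 division of 11111111100011001 by 101001:
  pos 0: 111111 XOR 101001 = 010110
  pos 1: 101101 XOR 101001 = 000100
  pos 4: 100110 XOR 101001 = 001111
  pos 6: 111100 XOR 101001 = 010101
  pos 7: 101011 XOR 101001 = 000010
  pos 11: 101001 XOR 101001 = 000000
Remainder = 00000 (zero — the frame passes the CRC check).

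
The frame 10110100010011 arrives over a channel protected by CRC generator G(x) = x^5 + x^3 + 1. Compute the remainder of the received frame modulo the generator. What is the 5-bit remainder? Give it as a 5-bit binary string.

Modulo-2 division of 10110100010011 by 101001:
  pos 0: 101101 XOR 101001 = 000100
  pos 3: 100000 XOR 101001 = 001001
  pos 5: 100110 XOR 101001 = 001111
  pos 7: 111101 XOR 101001 = 010100
  pos 8: 101001 XOR 101001 = 000000
Remainder = 00000 (zero — the frame passes the CRC check).

00000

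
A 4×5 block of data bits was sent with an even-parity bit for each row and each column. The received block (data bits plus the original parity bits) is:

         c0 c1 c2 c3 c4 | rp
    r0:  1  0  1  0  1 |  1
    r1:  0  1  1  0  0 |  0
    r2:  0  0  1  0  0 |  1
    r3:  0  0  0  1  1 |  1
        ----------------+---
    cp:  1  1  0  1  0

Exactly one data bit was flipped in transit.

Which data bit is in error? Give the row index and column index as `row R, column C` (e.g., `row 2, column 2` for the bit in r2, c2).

Recompute each row's even parity and compare to rp:
  r0: data parity 1, sent rp 1 → ok
  r1: data parity 0, sent rp 0 → ok
  r2: data parity 1, sent rp 1 → ok
  r3: data parity 0, sent rp 1 → mismatch
Recompute each column's even parity and compare to cp:
  c0: data parity 1, sent cp 1 → ok
  c1: data parity 1, sent cp 1 → ok
  c2: data parity 1, sent cp 0 → mismatch
  c3: data parity 1, sent cp 1 → ok
  c4: data parity 0, sent cp 0 → ok
Exactly one row (r3) and one column (c2) fail → the flipped bit is at their intersection.

row 3, column 2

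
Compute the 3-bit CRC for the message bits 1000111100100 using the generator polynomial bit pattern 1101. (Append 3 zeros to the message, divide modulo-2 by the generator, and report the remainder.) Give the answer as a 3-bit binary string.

101

Append 3 zeros: 1000111100100000. Divide by 1101 (XOR where the leading bit is 1):
  pos 0: 1000 XOR 1101 = 0101
  pos 1: 1011 XOR 1101 = 0110
  pos 2: 1101 XOR 1101 = 0000
  pos 6: 1100 XOR 1101 = 0001
  pos 9: 1100 XOR 1101 = 0001
  pos 12: 1000 XOR 1101 = 0101
Remainder (last 3 bits) = 101. This is the CRC / FCS.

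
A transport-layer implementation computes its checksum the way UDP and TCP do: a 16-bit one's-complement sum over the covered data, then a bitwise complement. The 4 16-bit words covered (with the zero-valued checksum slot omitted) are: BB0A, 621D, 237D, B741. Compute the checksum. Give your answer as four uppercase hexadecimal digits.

0819

One's-complement addition (fold any carry out of bit 15 back into bit 0):
  0xBB0A + 0x621D = 0x11D27 → wrap carry → 0x1D28
  0x1D28 + 0x237D = 0x040A5
  0x40A5 + 0xB741 = 0x0F7E6
One's-complement sum = 0xF7E6.
Checksum = ~0xF7E6 & 0xFFFF = 0x0819.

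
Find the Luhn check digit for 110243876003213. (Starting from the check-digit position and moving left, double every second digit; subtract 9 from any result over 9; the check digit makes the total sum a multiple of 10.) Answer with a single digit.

3

Partial digits right→left: 3 1 2 3 0 0 6 7 8 3 4 2 0 1 1
Double every second digit counting from the check-digit position (so the 1st, 3rd, 5th, ... of the partial from the right).
  doubled (with −9 where >9): 6 4 0 3 7 8 0 2 → sum 30
  kept as-is: 1 3 0 7 3 2 1 → sum 17
Total = 30 + 17 = 47.
Check digit = (10 − (47 mod 10)) mod 10 = 3.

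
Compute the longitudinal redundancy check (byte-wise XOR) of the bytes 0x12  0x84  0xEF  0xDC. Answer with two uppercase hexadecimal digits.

A5

XOR the bytes together:
  start with 0x12
  0x12 ⊕ 0x84 = 0x96
  0x96 ⊕ 0xEF = 0x79
  0x79 ⊕ 0xDC = 0xA5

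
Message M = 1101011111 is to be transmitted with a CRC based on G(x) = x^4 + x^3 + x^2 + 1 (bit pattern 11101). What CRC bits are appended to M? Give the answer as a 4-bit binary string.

0110

Append 4 zeros: 11010111110000. Divide by 11101 (XOR where the leading bit is 1):
  pos 0: 11010 XOR 11101 = 00111
  pos 2: 11111 XOR 11101 = 00010
  pos 5: 10111 XOR 11101 = 01010
  pos 6: 10100 XOR 11101 = 01001
  pos 7: 10010 XOR 11101 = 01111
  pos 8: 11110 XOR 11101 = 00011
Remainder (last 4 bits) = 0110. This is the CRC / FCS.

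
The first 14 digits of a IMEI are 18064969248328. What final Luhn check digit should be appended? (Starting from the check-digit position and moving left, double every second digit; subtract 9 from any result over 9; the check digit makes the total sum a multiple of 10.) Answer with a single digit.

8

Partial digits right→left: 8 2 3 8 4 2 9 6 9 4 6 0 8 1
Double every second digit counting from the check-digit position (so the 1st, 3rd, 5th, ... of the partial from the right).
  doubled (with −9 where >9): 7 6 8 9 9 3 7 → sum 49
  kept as-is: 2 8 2 6 4 0 1 → sum 23
Total = 49 + 23 = 72.
Check digit = (10 − (72 mod 10)) mod 10 = 8.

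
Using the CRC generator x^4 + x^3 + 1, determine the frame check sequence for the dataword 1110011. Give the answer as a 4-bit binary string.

0011

Append 4 zeros: 11100110000. Divide by 11001 (XOR where the leading bit is 1):
  pos 0: 11100 XOR 11001 = 00101
  pos 2: 10111 XOR 11001 = 01110
  pos 3: 11100 XOR 11001 = 00101
  pos 5: 10100 XOR 11001 = 01101
  pos 6: 11010 XOR 11001 = 00011
Remainder (last 4 bits) = 0011. This is the CRC / FCS.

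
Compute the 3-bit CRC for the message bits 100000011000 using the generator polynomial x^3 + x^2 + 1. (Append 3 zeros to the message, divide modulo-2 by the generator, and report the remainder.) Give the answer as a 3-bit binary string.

110

Append 3 zeros: 100000011000000. Divide by 1101 (XOR where the leading bit is 1):
  pos 0: 1000 XOR 1101 = 0101
  pos 1: 1010 XOR 1101 = 0111
  pos 2: 1110 XOR 1101 = 0011
  pos 4: 1101 XOR 1101 = 0000
  pos 8: 1000 XOR 1101 = 0101
  pos 9: 1010 XOR 1101 = 0111
  pos 10: 1110 XOR 1101 = 0011
Remainder (last 3 bits) = 110. This is the CRC / FCS.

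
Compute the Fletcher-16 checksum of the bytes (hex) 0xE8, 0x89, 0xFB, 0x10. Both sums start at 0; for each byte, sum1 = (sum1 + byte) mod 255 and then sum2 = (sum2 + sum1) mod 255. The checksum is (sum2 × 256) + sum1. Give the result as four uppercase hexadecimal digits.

487E

Running sums (mod 255):
  after byte 0 (0xE8): sum1=232, sum2=232
  after byte 1 (0x89): sum1=114, sum2=91
  after byte 2 (0xFB): sum1=110, sum2=201
  after byte 3 (0x10): sum1=126, sum2=72
Checksum = sum2·256 + sum1 = 72·256 + 126 = 18558 = 0x487E.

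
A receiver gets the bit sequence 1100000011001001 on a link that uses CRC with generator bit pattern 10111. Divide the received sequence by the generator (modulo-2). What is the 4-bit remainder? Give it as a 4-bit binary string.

Modulo-2 division of 1100000011001001 by 10111:
  pos 0: 11000 XOR 10111 = 01111
  pos 1: 11110 XOR 10111 = 01001
  pos 2: 10010 XOR 10111 = 00101
  pos 4: 10101 XOR 10111 = 00010
  pos 7: 10100 XOR 10111 = 00011
  pos 10: 11100 XOR 10111 = 01011
  pos 11: 10111 XOR 10111 = 00000
Remainder = 0000 (zero — the frame passes the CRC check).

0000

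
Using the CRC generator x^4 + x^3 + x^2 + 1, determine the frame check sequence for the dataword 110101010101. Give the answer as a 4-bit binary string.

Append 4 zeros: 1101010101010000. Divide by 11101 (XOR where the leading bit is 1):
  pos 0: 11010 XOR 11101 = 00111
  pos 2: 11110 XOR 11101 = 00011
  pos 5: 11101 XOR 11101 = 00000
  pos 11: 10000 XOR 11101 = 01101
Remainder (last 4 bits) = 1101. This is the CRC / FCS.

1101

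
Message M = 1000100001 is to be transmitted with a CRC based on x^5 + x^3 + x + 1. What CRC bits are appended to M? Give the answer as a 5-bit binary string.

01101

Append 5 zeros: 100010000100000. Divide by 101011 (XOR where the leading bit is 1):
  pos 0: 100010 XOR 101011 = 001001
  pos 2: 100100 XOR 101011 = 001111
  pos 4: 111101 XOR 101011 = 010110
  pos 5: 101100 XOR 101011 = 000111
  pos 8: 111000 XOR 101011 = 010011
  pos 9: 100110 XOR 101011 = 001101
Remainder (last 5 bits) = 01101. This is the CRC / FCS.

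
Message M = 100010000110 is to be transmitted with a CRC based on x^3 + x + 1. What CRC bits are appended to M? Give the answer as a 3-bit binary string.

011

Append 3 zeros: 100010000110000. Divide by 1011 (XOR where the leading bit is 1):
  pos 0: 1000 XOR 1011 = 0011
  pos 2: 1110 XOR 1011 = 0101
  pos 3: 1010 XOR 1011 = 0001
  pos 6: 1001 XOR 1011 = 0010
  pos 8: 1010 XOR 1011 = 0001
  pos 11: 1000 XOR 1011 = 0011
Remainder (last 3 bits) = 011. This is the CRC / FCS.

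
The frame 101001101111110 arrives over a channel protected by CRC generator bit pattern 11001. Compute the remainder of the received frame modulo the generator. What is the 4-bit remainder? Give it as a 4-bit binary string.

0111

Modulo-2 division of 101001101111110 by 11001:
  pos 0: 10100 XOR 11001 = 01101
  pos 1: 11011 XOR 11001 = 00010
  pos 4: 10101 XOR 11001 = 01100
  pos 5: 11001 XOR 11001 = 00000
  pos 10: 11110 XOR 11001 = 00111
Remainder = 0111 (nonzero — an error is detected).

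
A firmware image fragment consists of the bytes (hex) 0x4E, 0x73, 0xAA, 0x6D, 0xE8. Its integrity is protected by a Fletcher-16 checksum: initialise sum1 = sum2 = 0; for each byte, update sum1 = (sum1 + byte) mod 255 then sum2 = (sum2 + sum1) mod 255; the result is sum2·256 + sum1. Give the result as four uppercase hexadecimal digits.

Running sums (mod 255):
  after byte 0 (0x4E): sum1=78, sum2=78
  after byte 1 (0x73): sum1=193, sum2=16
  after byte 2 (0xAA): sum1=108, sum2=124
  after byte 3 (0x6D): sum1=217, sum2=86
  after byte 4 (0xE8): sum1=194, sum2=25
Checksum = sum2·256 + sum1 = 25·256 + 194 = 6594 = 0x19C2.

19C2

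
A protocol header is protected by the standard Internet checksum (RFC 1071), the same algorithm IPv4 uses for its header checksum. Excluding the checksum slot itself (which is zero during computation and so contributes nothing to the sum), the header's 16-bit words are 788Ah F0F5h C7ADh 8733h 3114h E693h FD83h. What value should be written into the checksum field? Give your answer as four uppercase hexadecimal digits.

One's-complement addition (fold any carry out of bit 15 back into bit 0):
  0x788A + 0xF0F5 = 0x1697F → wrap carry → 0x6980
  0x6980 + 0xC7AD = 0x1312D → wrap carry → 0x312E
  0x312E + 0x8733 = 0x0B861
  0xB861 + 0x3114 = 0x0E975
  0xE975 + 0xE693 = 0x1D008 → wrap carry → 0xD009
  0xD009 + 0xFD83 = 0x1CD8C → wrap carry → 0xCD8D
One's-complement sum = 0xCD8D.
Checksum = ~0xCD8D & 0xFFFF = 0x3272.

3272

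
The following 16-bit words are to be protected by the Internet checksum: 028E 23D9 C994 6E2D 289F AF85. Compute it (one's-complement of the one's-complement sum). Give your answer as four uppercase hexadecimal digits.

C9B1

One's-complement addition (fold any carry out of bit 15 back into bit 0):
  0x028E + 0x23D9 = 0x02667
  0x2667 + 0xC994 = 0x0EFFB
  0xEFFB + 0x6E2D = 0x15E28 → wrap carry → 0x5E29
  0x5E29 + 0x289F = 0x086C8
  0x86C8 + 0xAF85 = 0x1364D → wrap carry → 0x364E
One's-complement sum = 0x364E.
Checksum = ~0x364E & 0xFFFF = 0xC9B1.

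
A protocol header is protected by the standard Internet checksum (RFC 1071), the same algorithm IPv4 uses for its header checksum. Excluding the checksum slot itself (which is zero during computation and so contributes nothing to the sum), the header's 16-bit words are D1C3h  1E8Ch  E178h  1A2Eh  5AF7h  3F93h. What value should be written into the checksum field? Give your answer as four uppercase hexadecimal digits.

797E

One's-complement addition (fold any carry out of bit 15 back into bit 0):
  0xD1C3 + 0x1E8C = 0x0F04F
  0xF04F + 0xE178 = 0x1D1C7 → wrap carry → 0xD1C8
  0xD1C8 + 0x1A2E = 0x0EBF6
  0xEBF6 + 0x5AF7 = 0x146ED → wrap carry → 0x46EE
  0x46EE + 0x3F93 = 0x08681
One's-complement sum = 0x8681.
Checksum = ~0x8681 & 0xFFFF = 0x797E.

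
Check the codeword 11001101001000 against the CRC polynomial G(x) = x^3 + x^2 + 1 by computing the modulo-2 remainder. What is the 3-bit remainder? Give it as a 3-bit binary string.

Modulo-2 division of 11001101001000 by 1101:
  pos 0: 1100 XOR 1101 = 0001
  pos 3: 1110 XOR 1101 = 0011
  pos 5: 1110 XOR 1101 = 0011
  pos 7: 1101 XOR 1101 = 0000
Remainder = 000 (zero — the frame passes the CRC check).

000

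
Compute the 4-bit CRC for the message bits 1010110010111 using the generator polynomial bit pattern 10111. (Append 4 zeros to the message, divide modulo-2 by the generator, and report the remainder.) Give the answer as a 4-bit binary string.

1100

Append 4 zeros: 10101100101110000. Divide by 10111 (XOR where the leading bit is 1):
  pos 0: 10101 XOR 10111 = 00010
  pos 3: 10100 XOR 10111 = 00011
  pos 6: 11101 XOR 10111 = 01010
  pos 7: 10101 XOR 10111 = 00010
  pos 10: 10100 XOR 10111 = 00011
Remainder (last 4 bits) = 1100. This is the CRC / FCS.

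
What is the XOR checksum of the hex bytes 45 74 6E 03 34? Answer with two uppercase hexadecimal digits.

68

XOR the bytes together:
  start with 0x45
  0x45 ⊕ 0x74 = 0x31
  0x31 ⊕ 0x6E = 0x5F
  0x5F ⊕ 0x03 = 0x5C
  0x5C ⊕ 0x34 = 0x68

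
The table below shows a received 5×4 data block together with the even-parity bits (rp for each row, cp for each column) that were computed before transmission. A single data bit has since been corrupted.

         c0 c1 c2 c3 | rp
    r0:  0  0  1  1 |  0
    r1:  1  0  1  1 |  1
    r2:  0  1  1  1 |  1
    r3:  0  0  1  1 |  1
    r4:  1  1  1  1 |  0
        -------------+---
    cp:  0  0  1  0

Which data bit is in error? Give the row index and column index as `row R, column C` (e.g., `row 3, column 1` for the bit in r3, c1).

Recompute each row's even parity and compare to rp:
  r0: data parity 0, sent rp 0 → ok
  r1: data parity 1, sent rp 1 → ok
  r2: data parity 1, sent rp 1 → ok
  r3: data parity 0, sent rp 1 → mismatch
  r4: data parity 0, sent rp 0 → ok
Recompute each column's even parity and compare to cp:
  c0: data parity 0, sent cp 0 → ok
  c1: data parity 0, sent cp 0 → ok
  c2: data parity 1, sent cp 1 → ok
  c3: data parity 1, sent cp 0 → mismatch
Exactly one row (r3) and one column (c3) fail → the flipped bit is at their intersection.

row 3, column 3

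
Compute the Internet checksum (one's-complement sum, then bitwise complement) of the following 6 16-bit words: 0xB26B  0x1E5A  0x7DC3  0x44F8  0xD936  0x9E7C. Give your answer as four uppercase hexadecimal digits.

F4CA

One's-complement addition (fold any carry out of bit 15 back into bit 0):
  0xB26B + 0x1E5A = 0x0D0C5
  0xD0C5 + 0x7DC3 = 0x14E88 → wrap carry → 0x4E89
  0x4E89 + 0x44F8 = 0x09381
  0x9381 + 0xD936 = 0x16CB7 → wrap carry → 0x6CB8
  0x6CB8 + 0x9E7C = 0x10B34 → wrap carry → 0x0B35
One's-complement sum = 0x0B35.
Checksum = ~0x0B35 & 0xFFFF = 0xF4CA.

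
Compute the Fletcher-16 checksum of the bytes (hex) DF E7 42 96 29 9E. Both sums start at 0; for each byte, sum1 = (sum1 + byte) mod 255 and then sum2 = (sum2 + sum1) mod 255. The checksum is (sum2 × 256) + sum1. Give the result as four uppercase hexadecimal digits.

8468

Running sums (mod 255):
  after byte 0 (DF): sum1=223, sum2=223
  after byte 1 (E7): sum1=199, sum2=167
  after byte 2 (42): sum1=10, sum2=177
  after byte 3 (96): sum1=160, sum2=82
  after byte 4 (29): sum1=201, sum2=28
  after byte 5 (9E): sum1=104, sum2=132
Checksum = sum2·256 + sum1 = 132·256 + 104 = 33896 = 0x8468.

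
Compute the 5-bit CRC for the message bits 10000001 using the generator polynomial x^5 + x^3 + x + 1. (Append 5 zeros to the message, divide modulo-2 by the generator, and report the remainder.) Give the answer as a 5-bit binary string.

Append 5 zeros: 1000000100000. Divide by 101011 (XOR where the leading bit is 1):
  pos 0: 100000 XOR 101011 = 001011
  pos 2: 101101 XOR 101011 = 000110
  pos 5: 110000 XOR 101011 = 011011
  pos 6: 110110 XOR 101011 = 011101
  pos 7: 111010 XOR 101011 = 010001
Remainder (last 5 bits) = 10001. This is the CRC / FCS.

10001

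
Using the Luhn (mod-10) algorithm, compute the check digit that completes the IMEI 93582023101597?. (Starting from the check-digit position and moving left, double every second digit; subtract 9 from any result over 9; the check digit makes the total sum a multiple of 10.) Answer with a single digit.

Partial digits right→left: 7 9 5 1 0 1 3 2 0 2 8 5 3 9
Double every second digit counting from the check-digit position (so the 1st, 3rd, 5th, ... of the partial from the right).
  doubled (with −9 where >9): 5 1 0 6 0 7 6 → sum 25
  kept as-is: 9 1 1 2 2 5 9 → sum 29
Total = 25 + 29 = 54.
Check digit = (10 − (54 mod 10)) mod 10 = 6.

6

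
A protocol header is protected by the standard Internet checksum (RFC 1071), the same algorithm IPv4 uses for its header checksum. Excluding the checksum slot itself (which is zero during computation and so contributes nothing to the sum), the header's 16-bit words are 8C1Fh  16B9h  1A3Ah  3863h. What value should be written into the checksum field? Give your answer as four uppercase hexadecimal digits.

0A8A

One's-complement addition (fold any carry out of bit 15 back into bit 0):
  0x8C1F + 0x16B9 = 0x0A2D8
  0xA2D8 + 0x1A3A = 0x0BD12
  0xBD12 + 0x3863 = 0x0F575
One's-complement sum = 0xF575.
Checksum = ~0xF575 & 0xFFFF = 0x0A8A.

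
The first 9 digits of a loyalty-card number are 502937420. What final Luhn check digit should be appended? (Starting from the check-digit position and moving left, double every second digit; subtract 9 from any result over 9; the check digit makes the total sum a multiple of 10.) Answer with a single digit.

Partial digits right→left: 0 2 4 7 3 9 2 0 5
Double every second digit counting from the check-digit position (so the 1st, 3rd, 5th, ... of the partial from the right).
  doubled (with −9 where >9): 0 8 6 4 1 → sum 19
  kept as-is: 2 7 9 0 → sum 18
Total = 19 + 18 = 37.
Check digit = (10 − (37 mod 10)) mod 10 = 3.

3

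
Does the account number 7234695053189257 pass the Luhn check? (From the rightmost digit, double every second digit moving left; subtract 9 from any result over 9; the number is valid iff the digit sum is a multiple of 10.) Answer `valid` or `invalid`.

From the right, keep odd positions and double even positions (subtract 9 from any doubled value over 9):
  doubled (positions 2,4,...): 1 9 2 1 1 3 6 5 → sum 28
  kept (positions 1,3,...): 7 2 8 3 0 9 4 2 → sum 35
Total = 63.
63 mod 10 = 3, so the number is invalid.

invalid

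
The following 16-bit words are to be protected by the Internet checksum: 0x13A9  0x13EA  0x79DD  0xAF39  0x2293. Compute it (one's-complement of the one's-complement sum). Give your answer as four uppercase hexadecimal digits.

One's-complement addition (fold any carry out of bit 15 back into bit 0):
  0x13A9 + 0x13EA = 0x02793
  0x2793 + 0x79DD = 0x0A170
  0xA170 + 0xAF39 = 0x150A9 → wrap carry → 0x50AA
  0x50AA + 0x2293 = 0x0733D
One's-complement sum = 0x733D.
Checksum = ~0x733D & 0xFFFF = 0x8CC2.

8CC2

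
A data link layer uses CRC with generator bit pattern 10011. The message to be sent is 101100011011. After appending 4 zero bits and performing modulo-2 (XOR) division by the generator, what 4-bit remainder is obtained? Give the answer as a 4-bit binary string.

Append 4 zeros: 1011000110110000. Divide by 10011 (XOR where the leading bit is 1):
  pos 0: 10110 XOR 10011 = 00101
  pos 2: 10100 XOR 10011 = 00111
  pos 4: 11111 XOR 10011 = 01100
  pos 5: 11000 XOR 10011 = 01011
  pos 6: 10111 XOR 10011 = 00100
  pos 8: 10010 XOR 10011 = 00001
Remainder (last 4 bits) = 1000. This is the CRC / FCS.

1000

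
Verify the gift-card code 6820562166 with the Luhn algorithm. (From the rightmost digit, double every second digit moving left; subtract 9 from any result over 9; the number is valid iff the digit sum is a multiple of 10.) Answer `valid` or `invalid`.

invalid

From the right, keep odd positions and double even positions (subtract 9 from any doubled value over 9):
  doubled (positions 2,4,...): 3 4 1 4 3 → sum 15
  kept (positions 1,3,...): 6 1 6 0 8 → sum 21
Total = 36.
36 mod 10 = 6, so the number is invalid.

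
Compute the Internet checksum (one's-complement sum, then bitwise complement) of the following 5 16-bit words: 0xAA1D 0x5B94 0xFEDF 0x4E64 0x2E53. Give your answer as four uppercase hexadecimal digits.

7EB6

One's-complement addition (fold any carry out of bit 15 back into bit 0):
  0xAA1D + 0x5B94 = 0x105B1 → wrap carry → 0x05B2
  0x05B2 + 0xFEDF = 0x10491 → wrap carry → 0x0492
  0x0492 + 0x4E64 = 0x052F6
  0x52F6 + 0x2E53 = 0x08149
One's-complement sum = 0x8149.
Checksum = ~0x8149 & 0xFFFF = 0x7EB6.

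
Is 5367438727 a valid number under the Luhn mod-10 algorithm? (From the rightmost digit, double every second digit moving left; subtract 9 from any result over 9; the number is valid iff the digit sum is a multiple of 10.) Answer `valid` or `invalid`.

From the right, keep odd positions and double even positions (subtract 9 from any doubled value over 9):
  doubled (positions 2,4,...): 4 7 8 3 1 → sum 23
  kept (positions 1,3,...): 7 7 3 7 3 → sum 27
Total = 50.
50 mod 10 = 0, so the number is valid.

valid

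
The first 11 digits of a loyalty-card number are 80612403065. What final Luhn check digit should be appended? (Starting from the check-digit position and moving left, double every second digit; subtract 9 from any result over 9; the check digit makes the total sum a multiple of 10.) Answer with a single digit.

Partial digits right→left: 5 6 0 3 0 4 2 1 6 0 8
Double every second digit counting from the check-digit position (so the 1st, 3rd, 5th, ... of the partial from the right).
  doubled (with −9 where >9): 1 0 0 4 3 7 → sum 15
  kept as-is: 6 3 4 1 0 → sum 14
Total = 15 + 14 = 29.
Check digit = (10 − (29 mod 10)) mod 10 = 1.

1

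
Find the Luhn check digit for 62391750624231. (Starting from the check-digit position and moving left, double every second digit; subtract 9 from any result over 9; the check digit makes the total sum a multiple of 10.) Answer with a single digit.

Partial digits right→left: 1 3 2 4 2 6 0 5 7 1 9 3 2 6
Double every second digit counting from the check-digit position (so the 1st, 3rd, 5th, ... of the partial from the right).
  doubled (with −9 where >9): 2 4 4 0 5 9 4 → sum 28
  kept as-is: 3 4 6 5 1 3 6 → sum 28
Total = 28 + 28 = 56.
Check digit = (10 − (56 mod 10)) mod 10 = 4.

4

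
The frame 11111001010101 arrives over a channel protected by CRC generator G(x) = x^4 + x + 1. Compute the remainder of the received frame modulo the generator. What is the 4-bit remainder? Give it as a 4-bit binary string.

Modulo-2 division of 11111001010101 by 10011:
  pos 0: 11111 XOR 10011 = 01100
  pos 1: 11000 XOR 10011 = 01011
  pos 2: 10110 XOR 10011 = 00101
  pos 4: 10110 XOR 10011 = 00101
  pos 6: 10110 XOR 10011 = 00101
  pos 8: 10110 XOR 10011 = 00101
Remainder = 1011 (nonzero — an error is detected).

1011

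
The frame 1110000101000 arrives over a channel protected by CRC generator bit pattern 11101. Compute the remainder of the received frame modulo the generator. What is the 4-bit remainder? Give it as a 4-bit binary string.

1101

Modulo-2 division of 1110000101000 by 11101:
  pos 0: 11100 XOR 11101 = 00001
  pos 4: 10010 XOR 11101 = 01111
  pos 5: 11111 XOR 11101 = 00010
  pos 8: 10000 XOR 11101 = 01101
Remainder = 1101 (nonzero — an error is detected).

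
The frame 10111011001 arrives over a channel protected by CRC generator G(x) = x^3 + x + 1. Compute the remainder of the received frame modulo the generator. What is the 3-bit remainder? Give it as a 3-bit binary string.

Modulo-2 division of 10111011001 by 1011:
  pos 0: 1011 XOR 1011 = 0000
  pos 4: 1011 XOR 1011 = 0000
Remainder = 001 (nonzero — an error is detected).

001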